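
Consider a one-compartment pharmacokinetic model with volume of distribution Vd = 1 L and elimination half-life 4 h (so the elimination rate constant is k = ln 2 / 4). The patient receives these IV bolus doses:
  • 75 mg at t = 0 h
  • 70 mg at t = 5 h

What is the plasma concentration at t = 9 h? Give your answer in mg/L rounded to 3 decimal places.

50.767 mg/L

k = ln 2 / 4 = 0.17329 per h
Dose 1 (75 mg at t=0 h): 75·exp(−0.17329·9) = 15.767 mg/L
Dose 2 (70 mg at t=5 h): 70·exp(−0.17329·4) = 35.000 mg/L
C(9) = 15.767 + 35.000 = 50.767 mg/L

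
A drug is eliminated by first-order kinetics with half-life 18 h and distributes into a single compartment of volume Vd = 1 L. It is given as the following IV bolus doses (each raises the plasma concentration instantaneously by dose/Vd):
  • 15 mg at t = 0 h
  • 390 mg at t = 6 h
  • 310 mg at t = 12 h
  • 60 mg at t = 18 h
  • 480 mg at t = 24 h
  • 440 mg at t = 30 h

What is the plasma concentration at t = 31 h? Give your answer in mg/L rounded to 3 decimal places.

1128.949 mg/L

k = ln 2 / 18 = 0.03851 per h
Dose 1 (15 mg at t=0 h): 15·exp(−0.03851·31) = 4.546 mg/L
Dose 2 (390 mg at t=6 h): 390·exp(−0.03851·25) = 148.925 mg/L
Dose 3 (310 mg at t=12 h): 310·exp(−0.03851·19) = 149.145 mg/L
Dose 4 (60 mg at t=18 h): 60·exp(−0.03851·13) = 36.370 mg/L
Dose 5 (480 mg at t=24 h): 480·exp(−0.03851·7) = 366.584 mg/L
Dose 6 (440 mg at t=30 h): 440·exp(−0.03851·1) = 423.378 mg/L
C(31) = 4.546 + 148.925 + 149.145 + 36.370 + 366.584 + 423.378 = 1128.949 mg/L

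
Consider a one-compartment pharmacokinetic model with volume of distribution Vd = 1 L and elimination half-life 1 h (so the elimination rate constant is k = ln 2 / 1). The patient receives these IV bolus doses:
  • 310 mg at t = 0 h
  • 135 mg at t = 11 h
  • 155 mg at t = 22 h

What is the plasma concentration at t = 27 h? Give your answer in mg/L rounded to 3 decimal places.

k = ln 2 / 1 = 0.69315 per h
Dose 1 (310 mg at t=0 h): 310·exp(−0.69315·27) = 0.000 mg/L
Dose 2 (135 mg at t=11 h): 135·exp(−0.69315·16) = 0.002 mg/L
Dose 3 (155 mg at t=22 h): 155·exp(−0.69315·5) = 4.844 mg/L
C(27) = 0.000 + 0.002 + 4.844 = 4.846 mg/L

4.846 mg/L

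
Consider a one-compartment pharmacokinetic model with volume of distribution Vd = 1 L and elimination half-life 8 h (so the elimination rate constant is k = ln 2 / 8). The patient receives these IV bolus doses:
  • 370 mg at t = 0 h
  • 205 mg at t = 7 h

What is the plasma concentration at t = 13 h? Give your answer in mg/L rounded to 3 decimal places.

241.851 mg/L

k = ln 2 / 8 = 0.08664 per h
Dose 1 (370 mg at t=0 h): 370·exp(−0.08664·13) = 119.958 mg/L
Dose 2 (205 mg at t=7 h): 205·exp(−0.08664·6) = 121.894 mg/L
C(13) = 119.958 + 121.894 = 241.851 mg/L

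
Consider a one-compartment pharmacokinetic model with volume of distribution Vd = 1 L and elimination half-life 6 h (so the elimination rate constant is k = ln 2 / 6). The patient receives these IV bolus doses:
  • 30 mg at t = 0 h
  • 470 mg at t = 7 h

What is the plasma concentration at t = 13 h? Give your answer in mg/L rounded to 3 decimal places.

241.682 mg/L

k = ln 2 / 6 = 0.11552 per h
Dose 1 (30 mg at t=0 h): 30·exp(−0.11552·13) = 6.682 mg/L
Dose 2 (470 mg at t=7 h): 470·exp(−0.11552·6) = 235.000 mg/L
C(13) = 6.682 + 235.000 = 241.682 mg/L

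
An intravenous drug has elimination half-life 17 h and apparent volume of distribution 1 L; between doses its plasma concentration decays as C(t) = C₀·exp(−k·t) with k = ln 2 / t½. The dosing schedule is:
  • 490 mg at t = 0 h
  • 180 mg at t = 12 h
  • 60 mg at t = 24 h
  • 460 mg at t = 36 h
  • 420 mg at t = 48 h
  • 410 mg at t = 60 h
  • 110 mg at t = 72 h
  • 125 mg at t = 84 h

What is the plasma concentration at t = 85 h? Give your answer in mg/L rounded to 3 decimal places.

517.464 mg/L

k = ln 2 / 17 = 0.04077 per h
Dose 1 (490 mg at t=0 h): 490·exp(−0.04077·85) = 15.312 mg/L
Dose 2 (180 mg at t=12 h): 180·exp(−0.04077·73) = 9.175 mg/L
Dose 3 (60 mg at t=24 h): 60·exp(−0.04077·61) = 4.989 mg/L
Dose 4 (460 mg at t=36 h): 460·exp(−0.04077·49) = 62.385 mg/L
Dose 5 (420 mg at t=48 h): 420·exp(−0.04077·37) = 92.911 mg/L
Dose 6 (410 mg at t=60 h): 410·exp(−0.04077·25) = 147.942 mg/L
Dose 7 (110 mg at t=72 h): 110·exp(−0.04077·13) = 64.743 mg/L
Dose 8 (125 mg at t=84 h): 125·exp(−0.04077·1) = 120.006 mg/L
C(85) = 15.312 + 9.175 + 4.989 + 62.385 + 92.911 + 147.942 + 64.743 + 120.006 = 517.464 mg/L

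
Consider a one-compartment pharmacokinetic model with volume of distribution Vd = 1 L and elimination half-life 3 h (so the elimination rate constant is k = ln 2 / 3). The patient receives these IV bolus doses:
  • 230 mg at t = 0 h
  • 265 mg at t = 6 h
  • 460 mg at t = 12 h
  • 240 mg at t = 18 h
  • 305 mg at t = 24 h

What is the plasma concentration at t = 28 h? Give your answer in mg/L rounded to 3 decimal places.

k = ln 2 / 3 = 0.23105 per h
Dose 1 (230 mg at t=0 h): 230·exp(−0.23105·28) = 0.357 mg/L
Dose 2 (265 mg at t=6 h): 265·exp(−0.23105·22) = 1.643 mg/L
Dose 3 (460 mg at t=12 h): 460·exp(−0.23105·16) = 11.409 mg/L
Dose 4 (240 mg at t=18 h): 240·exp(−0.23105·10) = 23.811 mg/L
Dose 5 (305 mg at t=24 h): 305·exp(−0.23105·4) = 121.039 mg/L
C(28) = 0.357 + 1.643 + 11.409 + 23.811 + 121.039 = 158.260 mg/L

158.260 mg/L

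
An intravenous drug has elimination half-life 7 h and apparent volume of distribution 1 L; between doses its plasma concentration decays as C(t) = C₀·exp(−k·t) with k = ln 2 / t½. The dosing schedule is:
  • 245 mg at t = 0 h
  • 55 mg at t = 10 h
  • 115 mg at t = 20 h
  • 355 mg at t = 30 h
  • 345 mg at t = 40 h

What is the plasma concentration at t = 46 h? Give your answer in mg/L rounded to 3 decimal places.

k = ln 2 / 7 = 0.09902 per h
Dose 1 (245 mg at t=0 h): 245·exp(−0.09902·46) = 2.576 mg/L
Dose 2 (55 mg at t=10 h): 55·exp(−0.09902·36) = 1.557 mg/L
Dose 3 (115 mg at t=20 h): 115·exp(−0.09902·26) = 8.762 mg/L
Dose 4 (355 mg at t=30 h): 355·exp(−0.09902·16) = 72.805 mg/L
Dose 5 (345 mg at t=40 h): 345·exp(−0.09902·6) = 190.455 mg/L
C(46) = 2.576 + 1.557 + 8.762 + 72.805 + 190.455 = 276.155 mg/L

276.155 mg/L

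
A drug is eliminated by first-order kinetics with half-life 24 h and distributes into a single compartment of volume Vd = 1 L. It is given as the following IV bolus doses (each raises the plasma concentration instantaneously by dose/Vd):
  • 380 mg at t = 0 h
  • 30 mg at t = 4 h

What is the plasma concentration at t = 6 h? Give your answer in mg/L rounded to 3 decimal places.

347.857 mg/L

k = ln 2 / 24 = 0.02888 per h
Dose 1 (380 mg at t=0 h): 380·exp(−0.02888·6) = 319.541 mg/L
Dose 2 (30 mg at t=4 h): 30·exp(−0.02888·2) = 28.316 mg/L
C(6) = 319.541 + 28.316 = 347.857 mg/L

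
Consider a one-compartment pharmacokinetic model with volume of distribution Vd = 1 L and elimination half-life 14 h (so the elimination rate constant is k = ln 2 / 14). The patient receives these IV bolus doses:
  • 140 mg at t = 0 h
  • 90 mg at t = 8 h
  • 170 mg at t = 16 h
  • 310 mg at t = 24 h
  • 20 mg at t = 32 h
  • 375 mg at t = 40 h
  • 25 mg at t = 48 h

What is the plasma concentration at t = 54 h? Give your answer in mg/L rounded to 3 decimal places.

k = ln 2 / 14 = 0.04951 per h
Dose 1 (140 mg at t=0 h): 140·exp(−0.04951·54) = 9.661 mg/L
Dose 2 (90 mg at t=8 h): 90·exp(−0.04951·46) = 9.229 mg/L
Dose 3 (170 mg at t=16 h): 170·exp(−0.04951·38) = 25.904 mg/L
Dose 4 (310 mg at t=24 h): 310·exp(−0.04951·30) = 70.194 mg/L
Dose 5 (20 mg at t=32 h): 20·exp(−0.04951·22) = 6.730 mg/L
Dose 6 (375 mg at t=40 h): 375·exp(−0.04951·14) = 187.500 mg/L
Dose 7 (25 mg at t=48 h): 25·exp(−0.04951·6) = 18.575 mg/L
C(54) = 9.661 + 9.229 + 25.904 + 70.194 + 6.730 + 187.500 + 18.575 = 327.792 mg/L

327.792 mg/L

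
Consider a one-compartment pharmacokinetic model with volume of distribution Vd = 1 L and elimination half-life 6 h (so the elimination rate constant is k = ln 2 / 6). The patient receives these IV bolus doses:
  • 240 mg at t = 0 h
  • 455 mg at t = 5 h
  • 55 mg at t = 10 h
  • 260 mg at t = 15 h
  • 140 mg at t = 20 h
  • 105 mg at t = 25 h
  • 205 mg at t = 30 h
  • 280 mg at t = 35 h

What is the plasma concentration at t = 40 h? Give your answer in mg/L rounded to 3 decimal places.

280.705 mg/L

k = ln 2 / 6 = 0.11552 per h
Dose 1 (240 mg at t=0 h): 240·exp(−0.11552·40) = 2.362 mg/L
Dose 2 (455 mg at t=5 h): 455·exp(−0.11552·35) = 7.980 mg/L
Dose 3 (55 mg at t=10 h): 55·exp(−0.11552·30) = 1.719 mg/L
Dose 4 (260 mg at t=15 h): 260·exp(−0.11552·25) = 14.477 mg/L
Dose 5 (140 mg at t=20 h): 140·exp(−0.11552·20) = 13.890 mg/L
Dose 6 (105 mg at t=25 h): 105·exp(−0.11552·15) = 18.562 mg/L
Dose 7 (205 mg at t=30 h): 205·exp(−0.11552·10) = 64.571 mg/L
Dose 8 (280 mg at t=35 h): 280·exp(−0.11552·5) = 157.145 mg/L
C(40) = 2.362 + 7.980 + 1.719 + 14.477 + 13.890 + 18.562 + 64.571 + 157.145 = 280.705 mg/L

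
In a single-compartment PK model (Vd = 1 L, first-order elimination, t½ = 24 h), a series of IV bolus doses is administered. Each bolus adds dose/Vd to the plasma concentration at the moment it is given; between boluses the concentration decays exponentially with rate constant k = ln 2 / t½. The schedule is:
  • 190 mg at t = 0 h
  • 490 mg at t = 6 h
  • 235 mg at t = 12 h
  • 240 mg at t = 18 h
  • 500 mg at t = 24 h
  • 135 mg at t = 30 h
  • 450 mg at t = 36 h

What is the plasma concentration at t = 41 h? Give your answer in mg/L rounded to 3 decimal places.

k = ln 2 / 24 = 0.02888 per h
Dose 1 (190 mg at t=0 h): 190·exp(−0.02888·41) = 58.143 mg/L
Dose 2 (490 mg at t=6 h): 490·exp(−0.02888·35) = 178.318 mg/L
Dose 3 (235 mg at t=12 h): 235·exp(−0.02888·29) = 101.701 mg/L
Dose 4 (240 mg at t=18 h): 240·exp(−0.02888·23) = 123.516 mg/L
Dose 5 (500 mg at t=24 h): 500·exp(−0.02888·17) = 306.013 mg/L
Dose 6 (135 mg at t=30 h): 135·exp(−0.02888·11) = 98.257 mg/L
Dose 7 (450 mg at t=36 h): 450·exp(−0.02888·5) = 389.491 mg/L
C(41) = 58.143 + 178.318 + 101.701 + 123.516 + 306.013 + 98.257 + 389.491 = 1255.438 mg/L

1255.438 mg/L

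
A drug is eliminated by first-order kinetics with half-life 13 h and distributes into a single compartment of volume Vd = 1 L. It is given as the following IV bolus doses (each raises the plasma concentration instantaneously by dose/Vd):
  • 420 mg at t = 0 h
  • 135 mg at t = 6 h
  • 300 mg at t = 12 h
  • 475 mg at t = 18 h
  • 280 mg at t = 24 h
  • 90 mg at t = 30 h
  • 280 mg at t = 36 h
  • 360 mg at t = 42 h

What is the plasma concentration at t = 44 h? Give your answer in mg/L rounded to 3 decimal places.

876.641 mg/L

k = ln 2 / 13 = 0.05332 per h
Dose 1 (420 mg at t=0 h): 420·exp(−0.05332·44) = 40.214 mg/L
Dose 2 (135 mg at t=6 h): 135·exp(−0.05332·38) = 17.799 mg/L
Dose 3 (300 mg at t=12 h): 300·exp(−0.05332·32) = 54.466 mg/L
Dose 4 (475 mg at t=18 h): 475·exp(−0.05332·26) = 118.750 mg/L
Dose 5 (280 mg at t=24 h): 280·exp(−0.05332·20) = 96.391 mg/L
Dose 6 (90 mg at t=30 h): 90·exp(−0.05332·14) = 42.663 mg/L
Dose 7 (280 mg at t=36 h): 280·exp(−0.05332·8) = 182.772 mg/L
Dose 8 (360 mg at t=42 h): 360·exp(−0.05332·2) = 323.586 mg/L
C(44) = 40.214 + 17.799 + 54.466 + 118.750 + 96.391 + 42.663 + 182.772 + 323.586 = 876.641 mg/L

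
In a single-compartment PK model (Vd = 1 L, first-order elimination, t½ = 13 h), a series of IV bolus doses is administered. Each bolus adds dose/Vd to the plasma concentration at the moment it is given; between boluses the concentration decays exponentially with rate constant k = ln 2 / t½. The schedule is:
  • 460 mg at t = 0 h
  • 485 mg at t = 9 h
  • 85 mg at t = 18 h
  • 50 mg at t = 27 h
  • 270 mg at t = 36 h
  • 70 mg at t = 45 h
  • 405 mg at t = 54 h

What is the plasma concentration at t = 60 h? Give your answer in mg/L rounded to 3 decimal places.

469.071 mg/L

k = ln 2 / 13 = 0.05332 per h
Dose 1 (460 mg at t=0 h): 460·exp(−0.05332·60) = 18.767 mg/L
Dose 2 (485 mg at t=9 h): 485·exp(−0.05332·51) = 31.973 mg/L
Dose 3 (85 mg at t=18 h): 85·exp(−0.05332·42) = 9.054 mg/L
Dose 4 (50 mg at t=27 h): 50·exp(−0.05332·33) = 8.606 mg/L
Dose 5 (270 mg at t=36 h): 270·exp(−0.05332·24) = 75.096 mg/L
Dose 6 (70 mg at t=45 h): 70·exp(−0.05332·15) = 31.460 mg/L
Dose 7 (405 mg at t=54 h): 405·exp(−0.05332·6) = 294.116 mg/L
C(60) = 18.767 + 31.973 + 9.054 + 8.606 + 75.096 + 31.460 + 294.116 = 469.071 mg/L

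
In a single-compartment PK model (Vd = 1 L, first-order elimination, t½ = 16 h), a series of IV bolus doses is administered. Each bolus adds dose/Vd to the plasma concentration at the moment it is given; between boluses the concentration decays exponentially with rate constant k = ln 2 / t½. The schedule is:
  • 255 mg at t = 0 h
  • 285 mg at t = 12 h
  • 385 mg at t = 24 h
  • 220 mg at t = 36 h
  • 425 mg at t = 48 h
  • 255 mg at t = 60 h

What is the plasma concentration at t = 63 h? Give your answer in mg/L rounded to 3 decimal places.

k = ln 2 / 16 = 0.04332 per h
Dose 1 (255 mg at t=0 h): 255·exp(−0.04332·63) = 16.643 mg/L
Dose 2 (285 mg at t=12 h): 285·exp(−0.04332·51) = 31.283 mg/L
Dose 3 (385 mg at t=24 h): 385·exp(−0.04332·39) = 71.072 mg/L
Dose 4 (220 mg at t=36 h): 220·exp(−0.04332·27) = 68.302 mg/L
Dose 5 (425 mg at t=48 h): 425·exp(−0.04332·15) = 221.908 mg/L
Dose 6 (255 mg at t=60 h): 255·exp(−0.04332·3) = 223.922 mg/L
C(63) = 16.643 + 31.283 + 71.072 + 68.302 + 221.908 + 223.922 = 633.131 mg/L

633.131 mg/L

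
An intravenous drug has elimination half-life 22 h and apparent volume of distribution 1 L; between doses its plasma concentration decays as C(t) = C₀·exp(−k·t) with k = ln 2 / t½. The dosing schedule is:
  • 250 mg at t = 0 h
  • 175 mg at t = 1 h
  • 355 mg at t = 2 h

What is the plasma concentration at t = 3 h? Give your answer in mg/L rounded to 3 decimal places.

735.755 mg/L

k = ln 2 / 22 = 0.03151 per h
Dose 1 (250 mg at t=0 h): 250·exp(−0.03151·3) = 227.452 mg/L
Dose 2 (175 mg at t=1 h): 175·exp(−0.03151·2) = 164.313 mg/L
Dose 3 (355 mg at t=2 h): 355·exp(−0.03151·1) = 343.989 mg/L
C(3) = 227.452 + 164.313 + 343.989 = 735.755 mg/L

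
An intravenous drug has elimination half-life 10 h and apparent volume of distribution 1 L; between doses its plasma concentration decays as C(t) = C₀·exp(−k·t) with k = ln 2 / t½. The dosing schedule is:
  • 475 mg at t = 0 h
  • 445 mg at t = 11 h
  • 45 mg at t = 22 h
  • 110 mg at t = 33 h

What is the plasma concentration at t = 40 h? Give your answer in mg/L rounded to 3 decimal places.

169.941 mg/L

k = ln 2 / 10 = 0.06931 per h
Dose 1 (475 mg at t=0 h): 475·exp(−0.06931·40) = 29.688 mg/L
Dose 2 (445 mg at t=11 h): 445·exp(−0.06931·29) = 59.617 mg/L
Dose 3 (45 mg at t=22 h): 45·exp(−0.06931·18) = 12.923 mg/L
Dose 4 (110 mg at t=33 h): 110·exp(−0.06931·7) = 67.713 mg/L
C(40) = 29.688 + 59.617 + 12.923 + 67.713 = 169.941 mg/L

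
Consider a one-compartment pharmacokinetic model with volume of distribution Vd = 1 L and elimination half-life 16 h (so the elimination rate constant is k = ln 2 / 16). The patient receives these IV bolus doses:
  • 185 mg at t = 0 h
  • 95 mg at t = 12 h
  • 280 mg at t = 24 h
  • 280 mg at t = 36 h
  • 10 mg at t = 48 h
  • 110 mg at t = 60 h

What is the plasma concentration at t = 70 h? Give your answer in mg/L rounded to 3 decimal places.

194.156 mg/L

k = ln 2 / 16 = 0.04332 per h
Dose 1 (185 mg at t=0 h): 185·exp(−0.04332·70) = 8.916 mg/L
Dose 2 (95 mg at t=12 h): 95·exp(−0.04332·58) = 7.700 mg/L
Dose 3 (280 mg at t=24 h): 280·exp(−0.04332·46) = 38.168 mg/L
Dose 4 (280 mg at t=36 h): 280·exp(−0.04332·34) = 64.190 mg/L
Dose 5 (10 mg at t=48 h): 10·exp(−0.04332·22) = 3.856 mg/L
Dose 6 (110 mg at t=60 h): 110·exp(−0.04332·10) = 71.326 mg/L
C(70) = 8.916 + 7.700 + 38.168 + 64.190 + 3.856 + 71.326 = 194.156 mg/L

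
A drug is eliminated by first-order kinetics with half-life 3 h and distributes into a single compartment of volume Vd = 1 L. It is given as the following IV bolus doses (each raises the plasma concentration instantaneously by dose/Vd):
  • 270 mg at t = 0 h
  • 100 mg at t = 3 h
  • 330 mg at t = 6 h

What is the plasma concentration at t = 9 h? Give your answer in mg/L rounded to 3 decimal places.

k = ln 2 / 3 = 0.23105 per h
Dose 1 (270 mg at t=0 h): 270·exp(−0.23105·9) = 33.750 mg/L
Dose 2 (100 mg at t=3 h): 100·exp(−0.23105·6) = 25.000 mg/L
Dose 3 (330 mg at t=6 h): 330·exp(−0.23105·3) = 165.000 mg/L
C(9) = 33.750 + 25.000 + 165.000 = 223.750 mg/L

223.750 mg/L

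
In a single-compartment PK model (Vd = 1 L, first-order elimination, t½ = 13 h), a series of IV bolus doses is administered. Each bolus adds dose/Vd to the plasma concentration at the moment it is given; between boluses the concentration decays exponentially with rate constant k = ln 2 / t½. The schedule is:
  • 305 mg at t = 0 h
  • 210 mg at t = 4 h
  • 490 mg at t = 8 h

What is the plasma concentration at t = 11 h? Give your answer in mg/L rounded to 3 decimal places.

731.815 mg/L

k = ln 2 / 13 = 0.05332 per h
Dose 1 (305 mg at t=0 h): 305·exp(−0.05332·11) = 169.661 mg/L
Dose 2 (210 mg at t=4 h): 210·exp(−0.05332·7) = 144.586 mg/L
Dose 3 (490 mg at t=8 h): 490·exp(−0.05332·3) = 417.568 mg/L
C(11) = 169.661 + 144.586 + 417.568 = 731.815 mg/L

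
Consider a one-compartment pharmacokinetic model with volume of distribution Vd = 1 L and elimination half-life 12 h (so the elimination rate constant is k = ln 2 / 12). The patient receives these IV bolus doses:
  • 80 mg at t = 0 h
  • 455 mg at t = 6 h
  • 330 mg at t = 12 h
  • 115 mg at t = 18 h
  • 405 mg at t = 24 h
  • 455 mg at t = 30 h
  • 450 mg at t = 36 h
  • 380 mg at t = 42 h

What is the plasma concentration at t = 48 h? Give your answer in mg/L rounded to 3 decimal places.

k = ln 2 / 12 = 0.05776 per h
Dose 1 (80 mg at t=0 h): 80·exp(−0.05776·48) = 5.000 mg/L
Dose 2 (455 mg at t=6 h): 455·exp(−0.05776·42) = 40.217 mg/L
Dose 3 (330 mg at t=12 h): 330·exp(−0.05776·36) = 41.250 mg/L
Dose 4 (115 mg at t=18 h): 115·exp(−0.05776·30) = 20.329 mg/L
Dose 5 (405 mg at t=24 h): 405·exp(−0.05776·24) = 101.250 mg/L
Dose 6 (455 mg at t=30 h): 455·exp(−0.05776·18) = 160.867 mg/L
Dose 7 (450 mg at t=36 h): 450·exp(−0.05776·12) = 225.000 mg/L
Dose 8 (380 mg at t=42 h): 380·exp(−0.05776·6) = 268.701 mg/L
C(48) = 5.000 + 40.217 + 41.250 + 20.329 + 101.250 + 160.867 + 225.000 + 268.701 = 862.613 mg/L

862.613 mg/L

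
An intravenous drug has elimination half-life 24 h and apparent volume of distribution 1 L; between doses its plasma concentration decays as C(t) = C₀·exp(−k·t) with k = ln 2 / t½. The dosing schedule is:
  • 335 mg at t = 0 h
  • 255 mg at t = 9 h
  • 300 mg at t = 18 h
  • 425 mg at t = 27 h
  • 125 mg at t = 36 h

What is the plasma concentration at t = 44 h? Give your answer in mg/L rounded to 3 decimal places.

687.709 mg/L

k = ln 2 / 24 = 0.02888 per h
Dose 1 (335 mg at t=0 h): 335·exp(−0.02888·44) = 94.006 mg/L
Dose 2 (255 mg at t=9 h): 255·exp(−0.02888·35) = 92.798 mg/L
Dose 3 (300 mg at t=18 h): 300·exp(−0.02888·26) = 141.581 mg/L
Dose 4 (425 mg at t=27 h): 425·exp(−0.02888·17) = 260.111 mg/L
Dose 5 (125 mg at t=36 h): 125·exp(−0.02888·8) = 99.213 mg/L
C(44) = 94.006 + 92.798 + 141.581 + 260.111 + 99.213 = 687.709 mg/L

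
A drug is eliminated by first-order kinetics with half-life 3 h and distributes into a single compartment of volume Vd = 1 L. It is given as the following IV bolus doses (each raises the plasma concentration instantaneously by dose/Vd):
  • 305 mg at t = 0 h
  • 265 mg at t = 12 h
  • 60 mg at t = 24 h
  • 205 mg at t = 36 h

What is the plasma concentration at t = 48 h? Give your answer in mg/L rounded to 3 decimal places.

k = ln 2 / 3 = 0.23105 per h
Dose 1 (305 mg at t=0 h): 305·exp(−0.23105·48) = 0.005 mg/L
Dose 2 (265 mg at t=12 h): 265·exp(−0.23105·36) = 0.065 mg/L
Dose 3 (60 mg at t=24 h): 60·exp(−0.23105·24) = 0.234 mg/L
Dose 4 (205 mg at t=36 h): 205·exp(−0.23105·12) = 12.812 mg/L
C(48) = 0.005 + 0.065 + 0.234 + 12.812 = 13.116 mg/L

13.116 mg/L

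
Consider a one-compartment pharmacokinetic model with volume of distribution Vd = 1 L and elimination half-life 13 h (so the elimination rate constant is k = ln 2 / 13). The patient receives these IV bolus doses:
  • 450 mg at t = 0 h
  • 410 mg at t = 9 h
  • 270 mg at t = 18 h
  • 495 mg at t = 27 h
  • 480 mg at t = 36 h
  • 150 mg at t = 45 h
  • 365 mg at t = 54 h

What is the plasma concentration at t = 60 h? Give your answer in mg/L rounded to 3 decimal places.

625.335 mg/L

k = ln 2 / 13 = 0.05332 per h
Dose 1 (450 mg at t=0 h): 450·exp(−0.05332·60) = 18.359 mg/L
Dose 2 (410 mg at t=9 h): 410·exp(−0.05332·51) = 27.028 mg/L
Dose 3 (270 mg at t=18 h): 270·exp(−0.05332·42) = 28.761 mg/L
Dose 4 (495 mg at t=27 h): 495·exp(−0.05332·33) = 85.202 mg/L
Dose 5 (480 mg at t=36 h): 480·exp(−0.05332·24) = 133.504 mg/L
Dose 6 (150 mg at t=45 h): 150·exp(−0.05332·15) = 67.414 mg/L
Dose 7 (365 mg at t=54 h): 365·exp(−0.05332·6) = 265.067 mg/L
C(60) = 18.359 + 27.028 + 28.761 + 85.202 + 133.504 + 67.414 + 265.067 = 625.335 mg/L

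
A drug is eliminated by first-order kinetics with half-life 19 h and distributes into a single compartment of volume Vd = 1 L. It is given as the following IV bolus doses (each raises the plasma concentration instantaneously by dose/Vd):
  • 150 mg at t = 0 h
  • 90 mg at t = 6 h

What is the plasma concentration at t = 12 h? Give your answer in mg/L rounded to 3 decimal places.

169.127 mg/L

k = ln 2 / 19 = 0.03648 per h
Dose 1 (150 mg at t=0 h): 150·exp(−0.03648·12) = 96.820 mg/L
Dose 2 (90 mg at t=6 h): 90·exp(−0.03648·6) = 72.307 mg/L
C(12) = 96.820 + 72.307 = 169.127 mg/L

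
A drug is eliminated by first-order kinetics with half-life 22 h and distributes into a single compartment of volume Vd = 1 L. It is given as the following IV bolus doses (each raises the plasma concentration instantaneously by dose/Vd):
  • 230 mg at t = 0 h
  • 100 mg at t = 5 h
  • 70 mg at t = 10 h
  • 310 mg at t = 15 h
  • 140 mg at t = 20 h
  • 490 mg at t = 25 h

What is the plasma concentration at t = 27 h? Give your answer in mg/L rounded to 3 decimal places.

k = ln 2 / 22 = 0.03151 per h
Dose 1 (230 mg at t=0 h): 230·exp(−0.03151·27) = 98.239 mg/L
Dose 2 (100 mg at t=5 h): 100·exp(−0.03151·22) = 50.000 mg/L
Dose 3 (70 mg at t=10 h): 70·exp(−0.03151·17) = 40.972 mg/L
Dose 4 (310 mg at t=15 h): 310·exp(−0.03151·12) = 212.404 mg/L
Dose 5 (140 mg at t=20 h): 140·exp(−0.03151·7) = 112.291 mg/L
Dose 6 (490 mg at t=25 h): 490·exp(−0.03151·2) = 460.076 mg/L
C(27) = 98.239 + 50.000 + 40.972 + 212.404 + 112.291 + 460.076 = 973.982 mg/L

973.982 mg/L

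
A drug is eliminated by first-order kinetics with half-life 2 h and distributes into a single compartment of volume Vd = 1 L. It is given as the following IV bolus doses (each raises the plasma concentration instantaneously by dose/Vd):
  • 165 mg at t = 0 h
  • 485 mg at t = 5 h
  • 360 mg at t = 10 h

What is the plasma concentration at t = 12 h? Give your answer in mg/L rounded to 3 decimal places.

k = ln 2 / 2 = 0.34657 per h
Dose 1 (165 mg at t=0 h): 165·exp(−0.34657·12) = 2.578 mg/L
Dose 2 (485 mg at t=5 h): 485·exp(−0.34657·7) = 42.868 mg/L
Dose 3 (360 mg at t=10 h): 360·exp(−0.34657·2) = 180.000 mg/L
C(12) = 2.578 + 42.868 + 180.000 = 225.446 mg/L

225.446 mg/L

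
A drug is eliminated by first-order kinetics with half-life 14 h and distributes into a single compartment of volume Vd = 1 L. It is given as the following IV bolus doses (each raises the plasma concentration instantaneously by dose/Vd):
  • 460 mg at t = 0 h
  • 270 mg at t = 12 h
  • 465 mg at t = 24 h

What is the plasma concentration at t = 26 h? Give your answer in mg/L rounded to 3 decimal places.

k = ln 2 / 14 = 0.04951 per h
Dose 1 (460 mg at t=0 h): 460·exp(−0.04951·26) = 126.970 mg/L
Dose 2 (270 mg at t=12 h): 270·exp(−0.04951·14) = 135.000 mg/L
Dose 3 (465 mg at t=24 h): 465·exp(−0.04951·2) = 421.162 mg/L
C(26) = 126.970 + 135.000 + 421.162 = 683.132 mg/L

683.132 mg/L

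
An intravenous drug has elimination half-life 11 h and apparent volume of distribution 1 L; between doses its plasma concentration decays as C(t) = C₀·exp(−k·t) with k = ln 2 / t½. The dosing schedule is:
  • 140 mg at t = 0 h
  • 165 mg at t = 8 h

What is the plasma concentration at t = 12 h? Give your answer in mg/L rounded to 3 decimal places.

193.964 mg/L

k = ln 2 / 11 = 0.06301 per h
Dose 1 (140 mg at t=0 h): 140·exp(−0.06301·12) = 65.725 mg/L
Dose 2 (165 mg at t=8 h): 165·exp(−0.06301·4) = 128.239 mg/L
C(12) = 65.725 + 128.239 = 193.964 mg/L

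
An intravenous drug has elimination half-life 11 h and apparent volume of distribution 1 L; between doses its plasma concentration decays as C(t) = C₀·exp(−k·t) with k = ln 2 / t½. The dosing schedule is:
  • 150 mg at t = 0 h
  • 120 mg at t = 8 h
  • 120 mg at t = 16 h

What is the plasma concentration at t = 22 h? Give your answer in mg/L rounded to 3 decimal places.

169.386 mg/L

k = ln 2 / 11 = 0.06301 per h
Dose 1 (150 mg at t=0 h): 150·exp(−0.06301·22) = 37.500 mg/L
Dose 2 (120 mg at t=8 h): 120·exp(−0.06301·14) = 49.665 mg/L
Dose 3 (120 mg at t=16 h): 120·exp(−0.06301·6) = 82.221 mg/L
C(22) = 37.500 + 49.665 + 82.221 = 169.386 mg/L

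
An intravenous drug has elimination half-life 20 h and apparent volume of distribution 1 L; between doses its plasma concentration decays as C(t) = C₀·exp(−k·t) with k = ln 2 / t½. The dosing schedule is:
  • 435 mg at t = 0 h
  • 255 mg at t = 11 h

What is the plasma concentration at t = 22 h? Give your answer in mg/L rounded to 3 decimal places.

377.105 mg/L

k = ln 2 / 20 = 0.03466 per h
Dose 1 (435 mg at t=0 h): 435·exp(−0.03466·22) = 202.935 mg/L
Dose 2 (255 mg at t=11 h): 255·exp(−0.03466·11) = 174.170 mg/L
C(22) = 202.935 + 174.170 = 377.105 mg/L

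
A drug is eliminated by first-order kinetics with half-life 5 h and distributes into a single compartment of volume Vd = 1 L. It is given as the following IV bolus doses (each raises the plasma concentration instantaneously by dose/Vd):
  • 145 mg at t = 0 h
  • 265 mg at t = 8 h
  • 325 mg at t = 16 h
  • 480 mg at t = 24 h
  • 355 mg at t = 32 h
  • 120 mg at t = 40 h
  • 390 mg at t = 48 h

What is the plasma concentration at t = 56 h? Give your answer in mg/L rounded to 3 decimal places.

161.810 mg/L

k = ln 2 / 5 = 0.13863 per h
Dose 1 (145 mg at t=0 h): 145·exp(−0.13863·56) = 0.062 mg/L
Dose 2 (265 mg at t=8 h): 265·exp(−0.13863·48) = 0.341 mg/L
Dose 3 (325 mg at t=16 h): 325·exp(−0.13863·40) = 1.270 mg/L
Dose 4 (480 mg at t=24 h): 480·exp(−0.13863·32) = 5.684 mg/L
Dose 5 (355 mg at t=32 h): 355·exp(−0.13863·24) = 12.743 mg/L
Dose 6 (120 mg at t=40 h): 120·exp(−0.13863·16) = 13.058 mg/L
Dose 7 (390 mg at t=48 h): 390·exp(−0.13863·8) = 128.652 mg/L
C(56) = 0.062 + 0.341 + 1.270 + 5.684 + 12.743 + 13.058 + 128.652 = 161.810 mg/L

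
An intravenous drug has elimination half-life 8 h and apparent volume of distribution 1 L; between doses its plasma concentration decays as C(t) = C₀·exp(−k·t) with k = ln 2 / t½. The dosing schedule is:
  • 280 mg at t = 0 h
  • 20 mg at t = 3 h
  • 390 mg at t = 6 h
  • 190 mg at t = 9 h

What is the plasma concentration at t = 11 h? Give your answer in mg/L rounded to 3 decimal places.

k = ln 2 / 8 = 0.08664 per h
Dose 1 (280 mg at t=0 h): 280·exp(−0.08664·11) = 107.955 mg/L
Dose 2 (20 mg at t=3 h): 20·exp(−0.08664·8) = 10.000 mg/L
Dose 3 (390 mg at t=6 h): 390·exp(−0.08664·5) = 252.884 mg/L
Dose 4 (190 mg at t=9 h): 190·exp(−0.08664·2) = 159.770 mg/L
C(11) = 107.955 + 10.000 + 252.884 + 159.770 = 530.609 mg/L

530.609 mg/L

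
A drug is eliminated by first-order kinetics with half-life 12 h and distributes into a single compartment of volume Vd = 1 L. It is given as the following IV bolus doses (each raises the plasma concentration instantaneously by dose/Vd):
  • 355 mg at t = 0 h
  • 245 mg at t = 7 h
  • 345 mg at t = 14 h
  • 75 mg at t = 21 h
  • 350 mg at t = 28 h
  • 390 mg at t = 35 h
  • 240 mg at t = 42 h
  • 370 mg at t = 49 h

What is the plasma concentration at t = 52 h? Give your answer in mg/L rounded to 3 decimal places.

k = ln 2 / 12 = 0.05776 per h
Dose 1 (355 mg at t=0 h): 355·exp(−0.05776·52) = 17.610 mg/L
Dose 2 (245 mg at t=7 h): 245·exp(−0.05776·45) = 18.210 mg/L
Dose 3 (345 mg at t=14 h): 345·exp(−0.05776·38) = 38.420 mg/L
Dose 4 (75 mg at t=21 h): 75·exp(−0.05776·31) = 12.514 mg/L
Dose 5 (350 mg at t=28 h): 350·exp(−0.05776·24) = 87.500 mg/L
Dose 6 (390 mg at t=35 h): 390·exp(−0.05776·17) = 146.085 mg/L
Dose 7 (240 mg at t=42 h): 240·exp(−0.05776·10) = 134.695 mg/L
Dose 8 (370 mg at t=49 h): 370·exp(−0.05776·3) = 311.132 mg/L
C(52) = 17.610 + 18.210 + 38.420 + 12.514 + 87.500 + 146.085 + 134.695 + 311.132 = 766.166 mg/L

766.166 mg/L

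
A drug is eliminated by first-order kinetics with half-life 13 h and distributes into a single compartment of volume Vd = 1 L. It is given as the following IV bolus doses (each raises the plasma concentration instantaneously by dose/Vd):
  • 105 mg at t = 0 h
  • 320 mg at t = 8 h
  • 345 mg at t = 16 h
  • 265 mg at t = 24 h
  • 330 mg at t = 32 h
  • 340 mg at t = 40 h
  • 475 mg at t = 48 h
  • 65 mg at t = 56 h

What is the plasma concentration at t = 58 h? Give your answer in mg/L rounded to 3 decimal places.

656.851 mg/L

k = ln 2 / 13 = 0.05332 per h
Dose 1 (105 mg at t=0 h): 105·exp(−0.05332·58) = 4.766 mg/L
Dose 2 (320 mg at t=8 h): 320·exp(−0.05332·50) = 22.251 mg/L
Dose 3 (345 mg at t=16 h): 345·exp(−0.05332·42) = 36.750 mg/L
Dose 4 (265 mg at t=24 h): 265·exp(−0.05332·34) = 43.245 mg/L
Dose 5 (330 mg at t=32 h): 330·exp(−0.05332·26) = 82.500 mg/L
Dose 6 (340 mg at t=40 h): 340·exp(−0.05332·18) = 130.217 mg/L
Dose 7 (475 mg at t=48 h): 475·exp(−0.05332·10) = 278.697 mg/L
Dose 8 (65 mg at t=56 h): 65·exp(−0.05332·2) = 58.425 mg/L
C(58) = 4.766 + 22.251 + 36.750 + 43.245 + 82.500 + 130.217 + 278.697 + 58.425 = 656.851 mg/L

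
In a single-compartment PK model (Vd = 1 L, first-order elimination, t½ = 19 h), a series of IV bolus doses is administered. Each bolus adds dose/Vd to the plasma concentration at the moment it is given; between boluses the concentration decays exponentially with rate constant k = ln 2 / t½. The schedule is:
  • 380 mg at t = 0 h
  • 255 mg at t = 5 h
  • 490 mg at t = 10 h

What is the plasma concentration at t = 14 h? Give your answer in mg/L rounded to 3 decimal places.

k = ln 2 / 19 = 0.03648 per h
Dose 1 (380 mg at t=0 h): 380·exp(−0.03648·14) = 228.020 mg/L
Dose 2 (255 mg at t=5 h): 255·exp(−0.03648·9) = 183.631 mg/L
Dose 3 (490 mg at t=10 h): 490·exp(−0.03648·4) = 423.469 mg/L
C(14) = 228.020 + 183.631 + 423.469 = 835.120 mg/L

835.120 mg/L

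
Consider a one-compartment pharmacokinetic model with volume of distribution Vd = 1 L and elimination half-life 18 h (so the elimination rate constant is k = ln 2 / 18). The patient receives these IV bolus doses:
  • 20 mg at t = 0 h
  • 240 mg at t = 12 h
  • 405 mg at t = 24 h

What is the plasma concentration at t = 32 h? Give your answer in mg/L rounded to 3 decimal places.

k = ln 2 / 18 = 0.03851 per h
Dose 1 (20 mg at t=0 h): 20·exp(−0.03851·32) = 5.833 mg/L
Dose 2 (240 mg at t=12 h): 240·exp(−0.03851·20) = 111.105 mg/L
Dose 3 (405 mg at t=24 h): 405·exp(−0.03851·8) = 297.621 mg/L
C(32) = 5.833 + 111.105 + 297.621 = 414.559 mg/L

414.559 mg/L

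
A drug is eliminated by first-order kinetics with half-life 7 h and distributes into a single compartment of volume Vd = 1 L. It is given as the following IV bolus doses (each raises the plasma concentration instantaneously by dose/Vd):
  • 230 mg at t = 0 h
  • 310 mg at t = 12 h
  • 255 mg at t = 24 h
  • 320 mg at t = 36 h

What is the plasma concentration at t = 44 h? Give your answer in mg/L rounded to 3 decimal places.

k = ln 2 / 7 = 0.09902 per h
Dose 1 (230 mg at t=0 h): 230·exp(−0.09902·44) = 2.948 mg/L
Dose 2 (310 mg at t=12 h): 310·exp(−0.09902·32) = 13.038 mg/L
Dose 3 (255 mg at t=24 h): 255·exp(−0.09902·20) = 35.193 mg/L
Dose 4 (320 mg at t=36 h): 320·exp(−0.09902·8) = 144.916 mg/L
C(44) = 2.948 + 13.038 + 35.193 + 144.916 = 196.095 mg/L

196.095 mg/L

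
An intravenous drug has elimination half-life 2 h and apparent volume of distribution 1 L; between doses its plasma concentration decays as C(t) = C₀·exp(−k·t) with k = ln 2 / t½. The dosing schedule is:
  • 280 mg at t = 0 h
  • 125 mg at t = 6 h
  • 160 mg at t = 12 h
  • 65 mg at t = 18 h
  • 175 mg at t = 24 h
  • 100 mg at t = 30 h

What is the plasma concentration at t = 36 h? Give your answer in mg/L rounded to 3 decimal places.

k = ln 2 / 2 = 0.34657 per h
Dose 1 (280 mg at t=0 h): 280·exp(−0.34657·36) = 0.001 mg/L
Dose 2 (125 mg at t=6 h): 125·exp(−0.34657·30) = 0.004 mg/L
Dose 3 (160 mg at t=12 h): 160·exp(−0.34657·24) = 0.039 mg/L
Dose 4 (65 mg at t=18 h): 65·exp(−0.34657·18) = 0.127 mg/L
Dose 5 (175 mg at t=24 h): 175·exp(−0.34657·12) = 2.734 mg/L
Dose 6 (100 mg at t=30 h): 100·exp(−0.34657·6) = 12.500 mg/L
C(36) = 0.001 + 0.004 + 0.039 + 0.127 + 2.734 + 12.500 = 15.405 mg/L

15.405 mg/L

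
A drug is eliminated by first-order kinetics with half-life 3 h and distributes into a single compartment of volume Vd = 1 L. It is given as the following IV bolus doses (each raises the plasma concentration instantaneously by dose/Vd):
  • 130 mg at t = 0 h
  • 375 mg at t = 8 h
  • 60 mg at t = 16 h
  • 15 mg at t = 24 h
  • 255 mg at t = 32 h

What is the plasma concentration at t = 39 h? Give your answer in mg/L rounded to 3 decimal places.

51.669 mg/L

k = ln 2 / 3 = 0.23105 per h
Dose 1 (130 mg at t=0 h): 130·exp(−0.23105·39) = 0.016 mg/L
Dose 2 (375 mg at t=8 h): 375·exp(−0.23105·31) = 0.291 mg/L
Dose 3 (60 mg at t=16 h): 60·exp(−0.23105·23) = 0.295 mg/L
Dose 4 (15 mg at t=24 h): 15·exp(−0.23105·15) = 0.469 mg/L
Dose 5 (255 mg at t=32 h): 255·exp(−0.23105·7) = 50.598 mg/L
C(39) = 0.016 + 0.291 + 0.295 + 0.469 + 50.598 = 51.669 mg/L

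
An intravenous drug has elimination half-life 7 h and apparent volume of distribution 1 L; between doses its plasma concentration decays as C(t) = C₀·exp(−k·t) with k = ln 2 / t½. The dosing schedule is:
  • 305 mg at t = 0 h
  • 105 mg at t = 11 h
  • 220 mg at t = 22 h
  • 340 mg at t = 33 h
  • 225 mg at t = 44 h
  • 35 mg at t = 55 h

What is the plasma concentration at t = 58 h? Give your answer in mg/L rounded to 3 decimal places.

119.059 mg/L

k = ln 2 / 7 = 0.09902 per h
Dose 1 (305 mg at t=0 h): 305·exp(−0.09902·58) = 0.977 mg/L
Dose 2 (105 mg at t=11 h): 105·exp(−0.09902·47) = 1.000 mg/L
Dose 3 (220 mg at t=22 h): 220·exp(−0.09902·36) = 6.227 mg/L
Dose 4 (340 mg at t=33 h): 340·exp(−0.09902·25) = 28.600 mg/L
Dose 5 (225 mg at t=44 h): 225·exp(−0.09902·14) = 56.250 mg/L
Dose 6 (35 mg at t=55 h): 35·exp(−0.09902·3) = 26.005 mg/L
C(58) = 0.977 + 1.000 + 6.227 + 28.600 + 56.250 + 26.005 = 119.059 mg/L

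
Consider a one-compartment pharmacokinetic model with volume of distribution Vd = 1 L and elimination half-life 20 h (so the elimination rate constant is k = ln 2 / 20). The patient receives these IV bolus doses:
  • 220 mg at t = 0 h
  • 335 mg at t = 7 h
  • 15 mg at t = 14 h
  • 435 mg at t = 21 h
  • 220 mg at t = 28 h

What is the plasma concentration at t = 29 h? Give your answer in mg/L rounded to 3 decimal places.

787.901 mg/L

k = ln 2 / 20 = 0.03466 per h
Dose 1 (220 mg at t=0 h): 220·exp(−0.03466·29) = 80.525 mg/L
Dose 2 (335 mg at t=7 h): 335·exp(−0.03466·22) = 156.283 mg/L
Dose 3 (15 mg at t=14 h): 15·exp(−0.03466·15) = 8.919 mg/L
Dose 4 (435 mg at t=21 h): 435·exp(−0.03466·8) = 329.668 mg/L
Dose 5 (220 mg at t=28 h): 220·exp(−0.03466·1) = 212.506 mg/L
C(29) = 80.525 + 156.283 + 8.919 + 329.668 + 212.506 = 787.901 mg/L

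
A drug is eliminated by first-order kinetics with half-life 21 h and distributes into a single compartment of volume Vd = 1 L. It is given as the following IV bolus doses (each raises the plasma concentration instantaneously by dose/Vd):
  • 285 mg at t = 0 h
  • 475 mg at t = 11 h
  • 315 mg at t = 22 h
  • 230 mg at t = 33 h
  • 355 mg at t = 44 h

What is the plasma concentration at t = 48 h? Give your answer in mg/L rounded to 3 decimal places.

k = ln 2 / 21 = 0.03301 per h
Dose 1 (285 mg at t=0 h): 285·exp(−0.03301·48) = 58.449 mg/L
Dose 2 (475 mg at t=11 h): 475·exp(−0.03301·37) = 140.058 mg/L
Dose 3 (315 mg at t=22 h): 315·exp(−0.03301·26) = 133.539 mg/L
Dose 4 (230 mg at t=33 h): 230·exp(−0.03301·15) = 140.187 mg/L
Dose 5 (355 mg at t=44 h): 355·exp(−0.03301·4) = 311.092 mg/L
C(48) = 58.449 + 140.058 + 133.539 + 140.187 + 311.092 = 783.324 mg/L

783.324 mg/L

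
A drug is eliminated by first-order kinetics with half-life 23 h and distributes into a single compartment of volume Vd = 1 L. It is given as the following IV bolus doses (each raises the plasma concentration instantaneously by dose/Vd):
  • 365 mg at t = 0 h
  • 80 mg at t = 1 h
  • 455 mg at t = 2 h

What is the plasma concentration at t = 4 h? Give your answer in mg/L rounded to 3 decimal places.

825.019 mg/L

k = ln 2 / 23 = 0.03014 per h
Dose 1 (365 mg at t=0 h): 365·exp(−0.03014·4) = 323.549 mg/L
Dose 2 (80 mg at t=1 h): 80·exp(−0.03014·3) = 73.084 mg/L
Dose 3 (455 mg at t=2 h): 455·exp(−0.03014·2) = 428.386 mg/L
C(4) = 323.549 + 73.084 + 428.386 = 825.019 mg/L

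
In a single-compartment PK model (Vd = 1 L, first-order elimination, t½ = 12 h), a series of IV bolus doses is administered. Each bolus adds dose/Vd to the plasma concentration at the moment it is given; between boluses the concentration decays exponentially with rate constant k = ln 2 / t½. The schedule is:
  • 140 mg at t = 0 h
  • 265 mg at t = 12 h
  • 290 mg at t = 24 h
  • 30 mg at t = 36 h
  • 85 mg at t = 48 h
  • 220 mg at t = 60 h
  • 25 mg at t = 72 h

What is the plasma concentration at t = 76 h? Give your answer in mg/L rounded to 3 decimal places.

k = ln 2 / 12 = 0.05776 per h
Dose 1 (140 mg at t=0 h): 140·exp(−0.05776·76) = 1.736 mg/L
Dose 2 (265 mg at t=12 h): 265·exp(−0.05776·64) = 6.573 mg/L
Dose 3 (290 mg at t=24 h): 290·exp(−0.05776·52) = 14.386 mg/L
Dose 4 (30 mg at t=36 h): 30·exp(−0.05776·40) = 2.976 mg/L
Dose 5 (85 mg at t=48 h): 85·exp(−0.05776·28) = 16.866 mg/L
Dose 6 (220 mg at t=60 h): 220·exp(−0.05776·16) = 87.307 mg/L
Dose 7 (25 mg at t=72 h): 25·exp(−0.05776·4) = 19.843 mg/L
C(76) = 1.736 + 6.573 + 14.386 + 2.976 + 16.866 + 87.307 + 19.843 = 149.687 mg/L

149.687 mg/L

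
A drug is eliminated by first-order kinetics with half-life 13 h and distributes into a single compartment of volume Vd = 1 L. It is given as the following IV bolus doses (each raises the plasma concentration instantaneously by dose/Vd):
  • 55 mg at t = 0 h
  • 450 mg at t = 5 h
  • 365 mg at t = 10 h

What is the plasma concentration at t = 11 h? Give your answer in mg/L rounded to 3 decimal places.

k = ln 2 / 13 = 0.05332 per h
Dose 1 (55 mg at t=0 h): 55·exp(−0.05332·11) = 30.595 mg/L
Dose 2 (450 mg at t=5 h): 450·exp(−0.05332·6) = 326.795 mg/L
Dose 3 (365 mg at t=10 h): 365·exp(−0.05332·1) = 346.048 mg/L
C(11) = 30.595 + 326.795 + 346.048 = 703.438 mg/L

703.438 mg/L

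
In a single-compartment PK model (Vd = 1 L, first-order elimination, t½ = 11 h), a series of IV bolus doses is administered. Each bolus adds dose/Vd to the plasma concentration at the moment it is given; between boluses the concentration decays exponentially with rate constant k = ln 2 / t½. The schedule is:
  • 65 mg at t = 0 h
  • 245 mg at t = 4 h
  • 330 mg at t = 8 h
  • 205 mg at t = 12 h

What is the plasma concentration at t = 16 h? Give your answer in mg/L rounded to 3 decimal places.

497.397 mg/L

k = ln 2 / 11 = 0.06301 per h
Dose 1 (65 mg at t=0 h): 65·exp(−0.06301·16) = 23.717 mg/L
Dose 2 (245 mg at t=4 h): 245·exp(−0.06301·12) = 115.019 mg/L
Dose 3 (330 mg at t=8 h): 330·exp(−0.06301·8) = 199.335 mg/L
Dose 4 (205 mg at t=12 h): 205·exp(−0.06301·4) = 159.327 mg/L
C(16) = 23.717 + 115.019 + 199.335 + 159.327 = 497.397 mg/L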